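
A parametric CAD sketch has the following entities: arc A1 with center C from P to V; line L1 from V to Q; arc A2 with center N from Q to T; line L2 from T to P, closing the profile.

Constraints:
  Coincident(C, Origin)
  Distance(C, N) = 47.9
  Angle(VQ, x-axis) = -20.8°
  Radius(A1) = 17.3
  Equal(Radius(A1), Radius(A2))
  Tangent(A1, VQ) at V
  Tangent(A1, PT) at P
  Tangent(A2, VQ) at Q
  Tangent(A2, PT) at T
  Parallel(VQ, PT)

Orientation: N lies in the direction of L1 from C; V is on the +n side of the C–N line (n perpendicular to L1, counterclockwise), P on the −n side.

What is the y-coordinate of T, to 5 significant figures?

-33.182

The slot axis is L1's direction at -20.8°, so u = (cos -20.8°, sin -20.8°) = (0.93483, -0.35511) and n = (−sin -20.8°, cos -20.8°) = (0.35511, 0.93483). C is at the origin and N lies 47.9 along u from C, so N = 47.9·u = (44.778, -17.010). Tangency of A1 to both parallel lines with radius 17.3 puts V and P at C ± 17.3·n: V = (6.1434, 16.172), P = (-6.1434, -16.172). Equal radii place Q and T the same way about N: Q = N + 17.3·n = (50.922, -0.83714), T = N − 17.3·n = (38.635, -33.182). So T.y = -33.182.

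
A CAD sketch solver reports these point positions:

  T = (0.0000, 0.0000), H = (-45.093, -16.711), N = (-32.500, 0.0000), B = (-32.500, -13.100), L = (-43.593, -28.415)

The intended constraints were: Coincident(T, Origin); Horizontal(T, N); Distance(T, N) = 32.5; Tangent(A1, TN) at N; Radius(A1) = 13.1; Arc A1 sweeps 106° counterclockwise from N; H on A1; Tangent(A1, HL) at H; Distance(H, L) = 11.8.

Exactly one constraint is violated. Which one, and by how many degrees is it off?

Tangent(A1, HL) at H — off by 8.70°.

T = (0.00, 0.00) ✓; T.y = 0.00, N.y = 0.00 ✓; |TN| = 32.50 ✓; ∠(BN, NT) = 90.00° ✓; |BN| = 13.10 ✓; bearing(B→H) − bearing(B→N) = 106.0° ✓; |BH| = 13.10 ✓; ∠(BH, HL) = 98.70° ✗; |HL| = 11.80 ✓.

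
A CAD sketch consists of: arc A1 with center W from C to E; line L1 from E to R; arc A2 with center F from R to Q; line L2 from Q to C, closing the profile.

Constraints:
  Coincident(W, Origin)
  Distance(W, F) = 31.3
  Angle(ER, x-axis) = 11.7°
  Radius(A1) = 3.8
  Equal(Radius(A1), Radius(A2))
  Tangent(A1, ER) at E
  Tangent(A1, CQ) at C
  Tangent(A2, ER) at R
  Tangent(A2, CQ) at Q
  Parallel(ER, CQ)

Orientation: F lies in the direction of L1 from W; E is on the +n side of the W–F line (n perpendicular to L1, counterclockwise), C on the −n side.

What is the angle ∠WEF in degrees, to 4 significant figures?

83.08°

W is at the origin and F lies 31.3 along u from W, so F = 31.3·u = (30.65, 6.347). Tangency of A1 to both parallel lines with radius 3.8 puts E and C at W ± 3.8·n: E = (-0.7706, 3.721), C = (0.7706, -3.721). Then cos ∠WEF = EW·EF / (|EW||EF|), giving 83.08°.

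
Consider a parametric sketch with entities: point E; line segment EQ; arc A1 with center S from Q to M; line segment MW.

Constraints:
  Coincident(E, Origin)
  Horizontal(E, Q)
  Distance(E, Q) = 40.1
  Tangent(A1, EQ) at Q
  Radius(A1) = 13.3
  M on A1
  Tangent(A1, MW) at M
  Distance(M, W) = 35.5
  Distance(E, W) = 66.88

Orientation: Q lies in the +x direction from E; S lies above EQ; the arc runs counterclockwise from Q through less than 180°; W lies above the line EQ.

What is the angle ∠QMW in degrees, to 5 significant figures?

127.05°

Checks: |SM| = 13.30 ✓; ∠(SM, MW) = 90.00° ✓; |MW| = 35.50 ✓; |EW| = 66.88 ✓.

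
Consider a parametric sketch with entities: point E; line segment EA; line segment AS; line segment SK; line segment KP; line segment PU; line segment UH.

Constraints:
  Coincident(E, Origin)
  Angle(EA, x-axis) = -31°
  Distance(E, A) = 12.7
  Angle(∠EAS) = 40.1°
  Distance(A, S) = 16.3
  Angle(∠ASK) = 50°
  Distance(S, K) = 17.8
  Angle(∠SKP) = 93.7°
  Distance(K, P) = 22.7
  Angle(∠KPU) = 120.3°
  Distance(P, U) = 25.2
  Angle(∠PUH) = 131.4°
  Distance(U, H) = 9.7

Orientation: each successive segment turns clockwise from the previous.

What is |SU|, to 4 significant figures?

36.78

E is at the origin; EA runs at -31.0° with length 12.7, so A = (10.89, -6.541). ∠EAS = 40.1° gives AS at -170.9° from the x-axis; with |AS| = 16.3, S = (-5.209, -9.119). ∠ASK = 50.0° gives SK at 59.10° from the x-axis; with |SK| = 17.8, K = (3.932, 6.155). ∠SKP = 93.7° gives KP at -27.20° from the x-axis; with |KP| = 22.7, P = (24.12, -4.222). ∠KPU = 120.3° gives PU at -86.90° from the x-axis; with |PU| = 25.2, U = (25.48, -29.38). Then |SU| = |U − S| = 36.78.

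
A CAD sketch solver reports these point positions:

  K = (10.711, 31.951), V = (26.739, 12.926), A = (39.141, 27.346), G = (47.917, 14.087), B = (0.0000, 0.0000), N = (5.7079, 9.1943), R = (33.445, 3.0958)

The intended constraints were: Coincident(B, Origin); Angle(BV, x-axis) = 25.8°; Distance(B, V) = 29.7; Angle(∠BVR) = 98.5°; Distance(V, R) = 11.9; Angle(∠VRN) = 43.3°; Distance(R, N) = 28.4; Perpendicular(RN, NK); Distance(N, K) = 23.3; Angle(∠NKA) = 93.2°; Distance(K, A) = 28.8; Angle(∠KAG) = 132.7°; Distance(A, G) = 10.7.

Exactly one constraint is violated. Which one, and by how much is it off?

Distance(A, G) = 10.7 — off by 5.20.

B = (0.00, 0.00) ✓; BV at 25.80° ✓; |BV| = 29.70 ✓; ∠BVR = 98.50° ✓; |VR| = 11.90 ✓; ∠VRN = 43.30° ✓; |RN| = 28.40 ✓; ∠(RN, NK) = 90.00° ✓; |NK| = 23.30 ✓; ∠NKA = 93.20° ✓; |KA| = 28.80 ✓; ∠KAG = 132.7° ✓; |AG| = 15.90 ✗.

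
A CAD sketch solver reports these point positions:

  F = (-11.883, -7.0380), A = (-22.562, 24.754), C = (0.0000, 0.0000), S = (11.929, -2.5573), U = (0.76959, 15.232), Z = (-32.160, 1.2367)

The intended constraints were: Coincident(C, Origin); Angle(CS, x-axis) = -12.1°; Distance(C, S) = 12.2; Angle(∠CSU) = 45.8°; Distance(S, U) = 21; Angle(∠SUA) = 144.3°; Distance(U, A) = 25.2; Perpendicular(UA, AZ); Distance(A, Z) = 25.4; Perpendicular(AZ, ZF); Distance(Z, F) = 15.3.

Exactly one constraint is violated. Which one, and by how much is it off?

Distance(Z, F) = 15.3 — off by 6.60.

C = (0.00, 0.00) ✓; CS at -12.10° ✓; |CS| = 12.20 ✓; ∠CSU = 45.80° ✓; |SU| = 21.00 ✓; ∠SUA = 144.3° ✓; |UA| = 25.20 ✓; ∠(UA, AZ) = 90.00° ✓; |AZ| = 25.40 ✓; ∠(AZ, ZF) = 90.00° ✓; |ZF| = 21.90 ✗.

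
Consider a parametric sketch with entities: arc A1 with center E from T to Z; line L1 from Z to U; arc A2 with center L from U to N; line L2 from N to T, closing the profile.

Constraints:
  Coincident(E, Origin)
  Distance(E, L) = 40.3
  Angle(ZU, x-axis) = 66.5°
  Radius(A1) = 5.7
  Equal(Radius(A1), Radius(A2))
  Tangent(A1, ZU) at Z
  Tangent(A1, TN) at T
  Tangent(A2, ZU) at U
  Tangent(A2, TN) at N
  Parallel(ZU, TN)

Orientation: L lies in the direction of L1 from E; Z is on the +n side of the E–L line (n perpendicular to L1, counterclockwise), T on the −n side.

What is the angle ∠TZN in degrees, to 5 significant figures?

74.205°

The slot axis is L1's direction at 66.5°, so u = (cos 66.5°, sin 66.5°) = (0.39875, 0.91706) and n = (−sin 66.5°, cos 66.5°) = (-0.91706, 0.39875). E is at the origin and L lies 40.3 along u from E, so L = 40.3·u = (16.070, 36.958). Tangency of A1 to both parallel lines with radius 5.7 puts Z and T at E ± 5.7·n: Z = (-5.2272, 2.2729), T = (5.2272, -2.2729). Equal radii place U and N the same way about L: U = L + 5.7·n = (10.842, 39.230), N = L − 5.7·n = (21.297, 34.685). Then cos ∠TZN = ZT·ZN / (|ZT||ZN|), giving 74.205°.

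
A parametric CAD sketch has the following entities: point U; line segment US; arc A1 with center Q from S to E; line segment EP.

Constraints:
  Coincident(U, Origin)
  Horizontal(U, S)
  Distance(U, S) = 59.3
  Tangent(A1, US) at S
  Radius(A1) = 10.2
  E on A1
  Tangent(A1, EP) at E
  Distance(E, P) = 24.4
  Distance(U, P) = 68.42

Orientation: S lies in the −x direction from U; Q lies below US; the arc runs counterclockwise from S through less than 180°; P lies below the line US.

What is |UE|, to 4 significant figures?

70.03

U is at the origin; U and S share the same y with |US| = 59.3 and S on the −x side, so S = (-59.30, 0.000). Since A1 is tangent to US there, QS ⟂ US, so Q = S + (0, -10.2) = (-59.30, -10.20). Since QE ⟂ EP (tangency), |QP| = √(10.2² + 24.4²) = 26.45 regardless of where E sits on A1. So P lies on both circle(U, 68.42) and circle(Q, 26.45); the below-US intersection is P = (-57.81, -36.60). E is the foot of the tangent from P: E = (-68.47, -14.66).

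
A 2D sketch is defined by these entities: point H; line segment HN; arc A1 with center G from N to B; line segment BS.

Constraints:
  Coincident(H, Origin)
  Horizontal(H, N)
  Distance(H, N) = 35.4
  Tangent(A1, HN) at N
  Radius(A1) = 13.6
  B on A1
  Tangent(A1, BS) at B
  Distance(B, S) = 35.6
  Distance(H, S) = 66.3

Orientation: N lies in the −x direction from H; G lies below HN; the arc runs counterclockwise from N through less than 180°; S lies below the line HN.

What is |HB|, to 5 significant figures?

51.355

Checks: |GB| = 13.60 ✓; ∠(GB, BS) = 90.00° ✓; |BS| = 35.60 ✓; |HS| = 66.30 ✓.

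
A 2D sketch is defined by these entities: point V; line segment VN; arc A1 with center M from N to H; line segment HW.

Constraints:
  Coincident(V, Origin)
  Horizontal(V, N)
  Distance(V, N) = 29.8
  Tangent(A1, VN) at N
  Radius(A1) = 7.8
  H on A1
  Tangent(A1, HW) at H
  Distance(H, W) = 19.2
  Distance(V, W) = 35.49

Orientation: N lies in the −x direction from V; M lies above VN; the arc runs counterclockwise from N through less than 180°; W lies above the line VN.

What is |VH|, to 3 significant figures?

23.4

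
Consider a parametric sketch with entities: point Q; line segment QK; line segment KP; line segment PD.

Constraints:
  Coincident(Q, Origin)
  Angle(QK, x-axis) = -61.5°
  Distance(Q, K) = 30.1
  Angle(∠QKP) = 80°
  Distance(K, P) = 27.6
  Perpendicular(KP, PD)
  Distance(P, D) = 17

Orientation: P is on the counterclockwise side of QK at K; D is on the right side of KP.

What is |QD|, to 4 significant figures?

51.73

Q is at the origin; QK runs at -61.5° with length 30.1, so K = 30.1·(cos -61.5°, sin -61.5°) = (14.36, -26.45). ∠QKP = 80.0°, so KP runs at -61.5° + (180° − 80.0°) = 38.50° from the x-axis; with |KP| = 27.6, P = K + 27.6·(cos 38.50°, sin 38.50°) = (35.96, -9.271). The perpendicularity gives PD at right angles to KP; with |PD| = 17.0 on the right of KP, D = P + 17.0·(0.6225, -0.7826) = (46.55, -22.58). Then |QD| = |D − Q| = 51.73.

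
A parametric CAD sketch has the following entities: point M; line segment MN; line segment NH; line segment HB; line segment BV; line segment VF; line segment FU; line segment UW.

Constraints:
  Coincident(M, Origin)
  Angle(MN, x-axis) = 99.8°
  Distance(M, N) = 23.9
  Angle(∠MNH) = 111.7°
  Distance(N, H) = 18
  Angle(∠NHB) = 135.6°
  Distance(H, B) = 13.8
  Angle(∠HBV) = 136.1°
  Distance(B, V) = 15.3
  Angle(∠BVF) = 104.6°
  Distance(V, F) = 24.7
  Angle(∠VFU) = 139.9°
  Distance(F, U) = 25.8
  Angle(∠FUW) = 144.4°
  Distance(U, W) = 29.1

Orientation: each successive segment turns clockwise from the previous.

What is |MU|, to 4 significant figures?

10.19

M is at the origin; MN runs at 99.8° with length 23.9, so N = (-4.068, 23.55). ∠MNH = 111.7° gives NH at 31.50° from the x-axis; with |NH| = 18.0, H = (11.28, 32.96). ∠NHB = 135.6° gives HB at -12.90° from the x-axis; with |HB| = 13.8, B = (24.73, 29.88). ∠HBV = 136.1° gives BV at -56.80° from the x-axis; with |BV| = 15.3, V = (33.11, 17.07). ∠BVF = 104.6° gives VF at -132.2° from the x-axis; with |VF| = 24.7, F = (16.52, -1.225). ∠VFU = 139.9° gives FU at -172.3° from the x-axis; with |FU| = 25.8, U = (-9.050, -4.682). Then |MU| = |U − M| = 10.19.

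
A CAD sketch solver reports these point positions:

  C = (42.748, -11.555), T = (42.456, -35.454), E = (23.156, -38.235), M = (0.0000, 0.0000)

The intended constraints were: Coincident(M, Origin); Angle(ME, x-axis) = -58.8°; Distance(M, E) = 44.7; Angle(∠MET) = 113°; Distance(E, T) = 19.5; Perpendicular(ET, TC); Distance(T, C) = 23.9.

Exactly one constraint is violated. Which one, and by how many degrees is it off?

Perpendicular(ET, TC) — off by 8.90°.

M = (0.00, 0.00) ✓; ME at -58.80° ✓; |ME| = 44.70 ✓; ∠MET = 113.0° ✓; |ET| = 19.50 ✓; ∠(ET, TC) = 81.10° ✗; |TC| = 23.90 ✓.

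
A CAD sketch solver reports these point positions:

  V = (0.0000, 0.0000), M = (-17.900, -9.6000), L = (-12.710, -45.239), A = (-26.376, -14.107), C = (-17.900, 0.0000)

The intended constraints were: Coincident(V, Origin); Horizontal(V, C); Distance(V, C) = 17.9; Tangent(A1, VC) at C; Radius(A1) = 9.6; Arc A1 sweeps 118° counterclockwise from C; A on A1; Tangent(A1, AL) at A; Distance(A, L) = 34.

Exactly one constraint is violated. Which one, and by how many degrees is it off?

Tangent(A1, AL) at A — off by 4.30°.

V = (0.00, 0.00) ✓; V.y = 0.00, C.y = 0.00 ✓; |VC| = 17.90 ✓; ∠(MC, CV) = 90.00° ✓; |MC| = 9.600 ✓; bearing(M→A) − bearing(M→C) = 118.0° ✓; |MA| = 9.600 ✓; ∠(MA, AL) = 94.30° ✗; |AL| = 34.00 ✓.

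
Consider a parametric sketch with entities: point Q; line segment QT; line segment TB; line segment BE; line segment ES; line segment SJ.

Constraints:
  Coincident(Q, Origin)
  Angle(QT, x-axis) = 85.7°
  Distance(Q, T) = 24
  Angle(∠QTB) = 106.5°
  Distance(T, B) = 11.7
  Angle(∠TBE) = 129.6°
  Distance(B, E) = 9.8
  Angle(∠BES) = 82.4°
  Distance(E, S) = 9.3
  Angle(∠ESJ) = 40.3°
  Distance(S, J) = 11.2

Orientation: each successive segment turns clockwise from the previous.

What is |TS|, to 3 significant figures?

16.0

Q is at the origin; QT runs at 85.7° with length 24.0, so T = (1.80, 23.9). ∠QTB = 106.5° gives TB at 12.2° from the x-axis; with |TB| = 11.7, B = (13.2, 26.4). ∠TBE = 129.6° gives BE at -38.2° from the x-axis; with |BE| = 9.8, E = (20.9, 20.3). ∠BES = 82.4° gives ES at -136° from the x-axis; with |ES| = 9.3, S = (14.3, 13.9). Then |TS| = |S − T| = 16.0.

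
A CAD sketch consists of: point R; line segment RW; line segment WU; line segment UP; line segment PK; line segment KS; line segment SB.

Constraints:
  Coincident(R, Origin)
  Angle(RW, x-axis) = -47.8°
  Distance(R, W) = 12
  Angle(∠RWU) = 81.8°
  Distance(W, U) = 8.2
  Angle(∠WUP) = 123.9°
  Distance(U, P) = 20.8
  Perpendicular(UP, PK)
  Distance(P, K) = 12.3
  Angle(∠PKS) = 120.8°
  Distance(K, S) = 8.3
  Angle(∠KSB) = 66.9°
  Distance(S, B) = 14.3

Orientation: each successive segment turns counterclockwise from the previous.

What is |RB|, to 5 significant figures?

11.098

R is at the origin; RW runs at -47.8° with length 12.0, so W = (8.0606, -8.8897). ∠RWU = 81.8° gives WU at 50.400° from the x-axis; with |WU| = 8.2, U = (13.288, -2.5714). ∠WUP = 123.9° gives UP at 106.50° from the x-axis; with |UP| = 20.8, P = (7.3800, 17.372). UP ⟂ PK, so PK runs at -163.50°; with |PK| = 12.3, K = (-4.4135, 13.879). ∠PKS = 120.8° gives KS at -104.30° from the x-axis; with |KS| = 8.3, S = (-6.4636, 5.8358). ∠KSB = 66.9° gives SB at 8.8000° from the x-axis; with |SB| = 14.3, B = (7.6681, 8.0235). Then |RB| = |B − R| = 11.098.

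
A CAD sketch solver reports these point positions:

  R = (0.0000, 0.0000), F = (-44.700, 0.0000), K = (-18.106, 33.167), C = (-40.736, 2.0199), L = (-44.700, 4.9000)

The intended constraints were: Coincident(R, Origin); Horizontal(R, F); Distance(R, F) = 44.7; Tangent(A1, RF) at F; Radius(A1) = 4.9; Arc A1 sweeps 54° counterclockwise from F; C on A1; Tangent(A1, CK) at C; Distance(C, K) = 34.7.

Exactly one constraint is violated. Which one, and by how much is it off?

Distance(C, K) = 34.7 — off by 3.80.

R = (0.00, 0.00) ✓; R.y = 0.00, F.y = 0.00 ✓; |RF| = 44.70 ✓; ∠(LF, FR) = 90.00° ✓; |LF| = 4.900 ✓; bearing(L→C) − bearing(L→F) = 54.00° ✓; |LC| = 4.900 ✓; ∠(LC, CK) = 90.00° ✓; |CK| = 38.50 ✗.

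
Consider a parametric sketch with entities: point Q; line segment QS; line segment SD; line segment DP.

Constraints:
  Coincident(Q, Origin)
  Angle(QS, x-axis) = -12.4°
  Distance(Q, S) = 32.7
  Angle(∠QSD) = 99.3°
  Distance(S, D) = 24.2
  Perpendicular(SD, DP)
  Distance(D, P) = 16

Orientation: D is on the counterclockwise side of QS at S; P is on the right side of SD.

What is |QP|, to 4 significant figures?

56.56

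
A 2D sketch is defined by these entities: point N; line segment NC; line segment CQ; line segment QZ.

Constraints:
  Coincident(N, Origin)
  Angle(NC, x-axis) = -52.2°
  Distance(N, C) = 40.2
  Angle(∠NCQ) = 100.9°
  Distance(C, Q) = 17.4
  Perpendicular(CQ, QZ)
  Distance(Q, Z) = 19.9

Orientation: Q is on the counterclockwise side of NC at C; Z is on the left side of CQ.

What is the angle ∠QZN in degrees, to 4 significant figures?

128.1°

N is at the origin; NC runs at -52.2° with length 40.2, so C = 40.2·(cos -52.2°, sin -52.2°) = (24.64, -31.76). ∠NCQ = 100.9°, so CQ runs at -52.2° + (180° − 100.9°) = 26.90° from the x-axis; with |CQ| = 17.4, Q = C + 17.4·(cos 26.90°, sin 26.90°) = (40.16, -23.89). The perpendicularity gives QZ at right angles to CQ; with |QZ| = 19.9 on the left of CQ, Z = Q + 19.9·(-0.4524, 0.8918) = (31.15, -6.145). Then cos ∠QZN = ZQ·ZN / (|ZQ||ZN|), giving 128.1°.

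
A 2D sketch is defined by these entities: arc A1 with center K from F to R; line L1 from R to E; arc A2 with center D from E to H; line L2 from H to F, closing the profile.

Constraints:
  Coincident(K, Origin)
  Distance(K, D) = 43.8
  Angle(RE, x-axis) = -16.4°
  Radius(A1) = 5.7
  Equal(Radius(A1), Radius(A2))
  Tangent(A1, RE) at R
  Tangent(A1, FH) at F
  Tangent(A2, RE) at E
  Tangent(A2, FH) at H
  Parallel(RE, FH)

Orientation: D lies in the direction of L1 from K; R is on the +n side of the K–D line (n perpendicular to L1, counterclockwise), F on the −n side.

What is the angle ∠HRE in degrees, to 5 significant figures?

14.589°

Tangency of A1 to both parallel lines with radius 5.7 puts R and F at K ± 5.7·n: R = (1.6093, 5.4681), F = (-1.6093, -5.4681). Equal radii place E and H the same way about D: E = D + 5.7·n = (43.627, -6.8985), H = D − 5.7·n = (40.409, -17.835). Then cos ∠HRE = RH·RE / (|RH||RE|), giving 14.589°.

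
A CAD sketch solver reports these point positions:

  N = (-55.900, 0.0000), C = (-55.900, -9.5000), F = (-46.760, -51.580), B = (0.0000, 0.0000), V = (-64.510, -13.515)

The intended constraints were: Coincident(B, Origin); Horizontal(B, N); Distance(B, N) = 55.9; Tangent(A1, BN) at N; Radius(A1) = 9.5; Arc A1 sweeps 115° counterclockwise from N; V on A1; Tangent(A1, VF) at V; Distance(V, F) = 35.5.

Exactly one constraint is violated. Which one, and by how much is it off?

Distance(V, F) = 35.5 — off by 6.50.

B = (0.00, 0.00) ✓; B.y = 0.00, N.y = 0.00 ✓; |BN| = 55.90 ✓; ∠(CN, NB) = 90.00° ✓; |CN| = 9.500 ✓; bearing(C→V) − bearing(C→N) = 115.0° ✓; |CV| = 9.500 ✓; ∠(CV, VF) = 90.00° ✓; |VF| = 42.00 ✗.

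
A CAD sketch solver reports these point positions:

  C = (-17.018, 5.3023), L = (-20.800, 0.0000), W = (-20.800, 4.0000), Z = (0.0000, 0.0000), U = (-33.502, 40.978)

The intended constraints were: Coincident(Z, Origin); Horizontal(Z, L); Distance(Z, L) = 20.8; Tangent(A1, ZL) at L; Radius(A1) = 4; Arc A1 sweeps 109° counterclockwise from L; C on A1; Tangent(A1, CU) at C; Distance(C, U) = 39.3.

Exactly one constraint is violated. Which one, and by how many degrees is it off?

Tangent(A1, CU) at C — off by 5.80°.

Z = (0.00, 0.00) ✓; Z.y = 0.00, L.y = 0.00 ✓; |ZL| = 20.80 ✓; ∠(WL, LZ) = 90.00° ✓; |WL| = 4.000 ✓; bearing(W→C) − bearing(W→L) = 109.0° ✓; |WC| = 4.000 ✓; ∠(WC, CU) = 84.20° ✗; |CU| = 39.30 ✓.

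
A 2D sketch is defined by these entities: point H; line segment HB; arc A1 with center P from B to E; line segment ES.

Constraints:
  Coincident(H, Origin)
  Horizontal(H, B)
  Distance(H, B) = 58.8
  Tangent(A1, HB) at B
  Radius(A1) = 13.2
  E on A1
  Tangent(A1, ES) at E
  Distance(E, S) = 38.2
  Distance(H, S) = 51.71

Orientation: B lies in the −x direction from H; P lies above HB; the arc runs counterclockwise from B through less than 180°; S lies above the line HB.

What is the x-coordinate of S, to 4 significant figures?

-30.33

H is at the origin; HB is horizontal with |HB| = 58.8 and B on the −x side, so B = (-58.80, 0.000). Tangency of A1 to HB means the radius PB is perpendicular to HB, so P = B + (0, 13.2) = (-58.80, 13.20). Since PE ⟂ ES (tangency), |PS| = √(13.2² + 38.2²) = 40.42 regardless of where E sits on A1. So S lies on both circle(H, 51.71) and circle(P, 40.42); the above-HB intersection is S = (-30.33, 41.88). E is the foot of the tangent from S: E = (-46.91, 7.470).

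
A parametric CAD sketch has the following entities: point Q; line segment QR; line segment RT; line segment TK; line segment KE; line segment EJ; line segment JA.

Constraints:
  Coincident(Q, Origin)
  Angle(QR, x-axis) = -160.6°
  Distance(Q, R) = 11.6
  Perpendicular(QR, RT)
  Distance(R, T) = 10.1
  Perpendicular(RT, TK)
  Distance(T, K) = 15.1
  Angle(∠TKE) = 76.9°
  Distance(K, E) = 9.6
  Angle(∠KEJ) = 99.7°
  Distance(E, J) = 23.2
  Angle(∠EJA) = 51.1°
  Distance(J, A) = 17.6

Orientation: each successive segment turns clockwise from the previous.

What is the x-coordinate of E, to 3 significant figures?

1.00

Q is at the origin; QR runs at -160.6° with length 11.6, so R = (-10.9, -3.85). QR is perpendicular to RT, so RT runs at 109°; with |RT| = 10.1, T = (-14.3, 5.67). RT ⟂ TK, so TK runs at 19.4°; with |TK| = 15.1, K = (-0.0535, 10.7). ∠TKE = 76.9° gives KE at -83.7° from the x-axis; with |KE| = 9.6, E = (1.00, 1.15). So E.x = 1.00.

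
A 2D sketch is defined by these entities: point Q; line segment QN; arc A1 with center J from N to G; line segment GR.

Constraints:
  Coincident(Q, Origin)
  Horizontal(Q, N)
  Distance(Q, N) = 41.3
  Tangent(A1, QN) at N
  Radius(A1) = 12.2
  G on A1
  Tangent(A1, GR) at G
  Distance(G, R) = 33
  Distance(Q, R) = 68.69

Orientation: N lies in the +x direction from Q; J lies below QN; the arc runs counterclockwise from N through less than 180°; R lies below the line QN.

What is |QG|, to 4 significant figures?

36.98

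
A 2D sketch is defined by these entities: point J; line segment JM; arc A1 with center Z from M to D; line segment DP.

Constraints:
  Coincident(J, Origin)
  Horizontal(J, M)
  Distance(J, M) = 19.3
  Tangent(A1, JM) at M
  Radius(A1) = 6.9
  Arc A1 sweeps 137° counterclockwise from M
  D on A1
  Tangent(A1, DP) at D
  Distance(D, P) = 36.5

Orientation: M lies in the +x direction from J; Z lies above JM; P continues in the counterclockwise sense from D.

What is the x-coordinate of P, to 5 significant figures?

-2.6886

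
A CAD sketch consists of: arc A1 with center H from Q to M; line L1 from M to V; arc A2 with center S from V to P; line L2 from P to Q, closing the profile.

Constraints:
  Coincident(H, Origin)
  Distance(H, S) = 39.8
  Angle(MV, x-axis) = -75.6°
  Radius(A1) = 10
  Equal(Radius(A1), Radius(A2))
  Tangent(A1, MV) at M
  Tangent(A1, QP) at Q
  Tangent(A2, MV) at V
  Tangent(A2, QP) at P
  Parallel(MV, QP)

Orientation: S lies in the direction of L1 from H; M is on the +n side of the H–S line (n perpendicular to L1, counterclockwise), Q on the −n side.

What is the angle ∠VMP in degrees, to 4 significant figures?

26.68°

The slot axis is L1's direction at -75.6°, so u = (cos -75.6°, sin -75.6°) = (0.2487, -0.9686) and n = (−sin -75.6°, cos -75.6°) = (0.9686, 0.2487). H is at the origin and S lies 39.8 along u from H, so S = 39.8·u = (9.898, -38.55). Tangency of A1 to both parallel lines with radius 10.0 puts M and Q at H ± 10.0·n: M = (9.686, 2.487), Q = (-9.686, -2.487). Equal radii place V and P the same way about S: V = S + 10.0·n = (19.58, -36.06), P = S − 10.0·n = (0.2120, -41.04). Then cos ∠VMP = MV·MP / (|MV||MP|), giving 26.68°.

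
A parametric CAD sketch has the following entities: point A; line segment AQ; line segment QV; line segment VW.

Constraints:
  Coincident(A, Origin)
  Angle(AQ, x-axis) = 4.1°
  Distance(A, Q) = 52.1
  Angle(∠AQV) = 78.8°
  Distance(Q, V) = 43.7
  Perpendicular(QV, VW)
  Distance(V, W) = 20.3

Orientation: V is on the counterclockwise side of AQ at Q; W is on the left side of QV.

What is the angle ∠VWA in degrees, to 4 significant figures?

132.5°

∠AQV = 78.8°, so QV runs at 4.1° + (180° − 78.8°) = 105.3° from the x-axis; with |QV| = 43.7, V = Q + 43.7·(cos 105.3°, sin 105.3°) = (40.44, 45.88). The perpendicularity gives VW at right angles to QV; with |VW| = 20.3 on the left of QV, W = V + 20.3·(-0.9646, -0.2639) = (20.85, 40.52). Then cos ∠VWA = WV·WA / (|WV||WA|), giving 132.5°.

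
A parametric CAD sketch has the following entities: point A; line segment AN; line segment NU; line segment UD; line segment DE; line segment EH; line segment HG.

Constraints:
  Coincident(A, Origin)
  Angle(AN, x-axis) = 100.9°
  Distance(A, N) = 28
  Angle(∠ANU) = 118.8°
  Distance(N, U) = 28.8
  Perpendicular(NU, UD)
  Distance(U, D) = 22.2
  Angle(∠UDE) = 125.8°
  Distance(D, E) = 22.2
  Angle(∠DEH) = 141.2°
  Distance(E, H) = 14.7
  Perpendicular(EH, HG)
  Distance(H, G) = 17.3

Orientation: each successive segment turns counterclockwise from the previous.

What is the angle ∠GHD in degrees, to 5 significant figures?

66.506°

∠DEH = 141.2° gives EH at -14.900° from the x-axis; with |EH| = 14.7, H = (-12.175, -6.4501). The perpendicularity gives HG at right angles to EH, so HG runs at 75.100°; with |HG| = 17.3, G = (-7.7271, 10.268). Then cos ∠GHD = HG·HD / (|HG||HD|), giving 66.506°.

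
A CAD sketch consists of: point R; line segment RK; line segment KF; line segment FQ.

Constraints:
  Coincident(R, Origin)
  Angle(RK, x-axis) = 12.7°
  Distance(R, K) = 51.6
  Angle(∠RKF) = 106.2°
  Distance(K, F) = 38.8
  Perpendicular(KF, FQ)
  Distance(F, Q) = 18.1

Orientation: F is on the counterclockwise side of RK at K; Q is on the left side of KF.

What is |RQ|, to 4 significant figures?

61.80

∠RKF = 106.2°, so KF runs at 12.7° + (180° − 106.2°) = 86.50° from the x-axis; with |KF| = 38.8, F = K + 38.8·(cos 86.50°, sin 86.50°) = (52.71, 50.07). The perpendicularity gives FQ at right angles to KF; with |FQ| = 18.1 on the left of KF, Q = F + 18.1·(-0.9981, 0.06105) = (34.64, 51.18). Then |RQ| = |Q − R| = 61.80.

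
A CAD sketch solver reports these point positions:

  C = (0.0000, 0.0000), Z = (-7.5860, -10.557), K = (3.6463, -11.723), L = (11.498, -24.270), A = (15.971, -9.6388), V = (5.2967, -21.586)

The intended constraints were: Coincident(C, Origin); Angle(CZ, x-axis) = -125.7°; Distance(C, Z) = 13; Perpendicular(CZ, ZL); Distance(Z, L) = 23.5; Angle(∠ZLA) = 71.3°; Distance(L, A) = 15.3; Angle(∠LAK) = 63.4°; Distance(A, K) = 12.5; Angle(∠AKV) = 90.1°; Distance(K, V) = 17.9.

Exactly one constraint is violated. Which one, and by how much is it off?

Distance(K, V) = 17.9 — off by 7.90.

C = (0.00, 0.00) ✓; CZ at -125.7° ✓; |CZ| = 13.00 ✓; ∠(CZ, ZL) = 90.00° ✓; |ZL| = 23.50 ✓; ∠ZLA = 71.30° ✓; |LA| = 15.30 ✓; ∠LAK = 63.40° ✓; |AK| = 12.50 ✓; ∠AKV = 90.10° ✓; |KV| = 10.00 ✗.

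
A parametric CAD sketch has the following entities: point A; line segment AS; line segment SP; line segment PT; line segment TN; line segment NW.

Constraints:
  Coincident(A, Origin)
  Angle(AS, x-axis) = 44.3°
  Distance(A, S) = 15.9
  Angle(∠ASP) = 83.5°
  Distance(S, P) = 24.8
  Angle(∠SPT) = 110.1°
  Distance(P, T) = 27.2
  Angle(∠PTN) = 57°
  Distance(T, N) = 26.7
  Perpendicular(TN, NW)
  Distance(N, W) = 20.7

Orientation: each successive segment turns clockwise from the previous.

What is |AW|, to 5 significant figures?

19.710

∠PTN = 57.0° gives TN at 114.90° from the x-axis; with |TN| = 26.7, N = (0.88391, -7.3147). TN is perpendicular to NW, so NW runs at 24.900°; with |NW| = 20.7, W = (19.660, 1.4008). Then |AW| = |W − A| = 19.710.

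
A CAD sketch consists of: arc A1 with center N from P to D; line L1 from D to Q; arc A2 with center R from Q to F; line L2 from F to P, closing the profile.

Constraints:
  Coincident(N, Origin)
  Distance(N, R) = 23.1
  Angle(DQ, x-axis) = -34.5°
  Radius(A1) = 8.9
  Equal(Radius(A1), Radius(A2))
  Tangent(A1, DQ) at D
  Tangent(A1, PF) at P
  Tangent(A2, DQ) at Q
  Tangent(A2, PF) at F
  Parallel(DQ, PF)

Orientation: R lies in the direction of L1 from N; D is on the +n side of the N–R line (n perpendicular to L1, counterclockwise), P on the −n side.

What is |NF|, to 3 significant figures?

24.8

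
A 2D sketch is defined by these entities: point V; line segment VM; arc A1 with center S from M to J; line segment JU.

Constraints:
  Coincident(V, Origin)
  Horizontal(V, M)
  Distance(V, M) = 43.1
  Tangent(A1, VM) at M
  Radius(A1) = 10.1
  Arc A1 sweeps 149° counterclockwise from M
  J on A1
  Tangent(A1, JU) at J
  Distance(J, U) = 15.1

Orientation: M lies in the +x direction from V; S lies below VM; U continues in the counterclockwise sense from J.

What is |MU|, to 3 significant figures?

27.6

V is at the origin; V and M share the same y with |VM| = 43.1 and M on the +x side, so M = (43.1, 0.00). A1 meets VM tangentially, so SM is at right angles to VM, so S = M + (0, -10.1) = (43.1, -10.1). On A1, M sits at bearing 90° from S; a 149° counterclockwise sweep puts J at bearing 239°, so J = S + 10.1·(cos 239°, sin 239°) = (37.9, -18.8). A1 meets JU tangentially, so SJ is at right angles to JU, so JU runs along (−sin 239°, cos 239°); with |JU| = 15.1, U = (50.8, -26.5). Then |MU| = |U − M| = 27.6.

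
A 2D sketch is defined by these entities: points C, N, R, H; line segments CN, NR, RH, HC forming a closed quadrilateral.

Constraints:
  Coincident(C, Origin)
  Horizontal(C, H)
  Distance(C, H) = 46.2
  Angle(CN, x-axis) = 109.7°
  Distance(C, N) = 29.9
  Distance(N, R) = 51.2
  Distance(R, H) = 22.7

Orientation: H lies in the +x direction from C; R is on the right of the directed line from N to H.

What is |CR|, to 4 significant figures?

26.81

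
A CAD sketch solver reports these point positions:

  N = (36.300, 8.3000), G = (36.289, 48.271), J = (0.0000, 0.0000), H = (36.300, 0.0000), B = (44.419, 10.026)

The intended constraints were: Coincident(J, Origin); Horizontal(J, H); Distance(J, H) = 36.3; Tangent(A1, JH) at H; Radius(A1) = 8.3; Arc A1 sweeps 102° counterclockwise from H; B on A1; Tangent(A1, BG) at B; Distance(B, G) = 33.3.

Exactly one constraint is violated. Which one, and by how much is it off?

Distance(B, G) = 33.3 — off by 5.80.

J = (0.00, 0.00) ✓; J.y = 0.00, H.y = 0.00 ✓; |JH| = 36.30 ✓; ∠(NH, HJ) = 90.00° ✓; |NH| = 8.300 ✓; bearing(N→B) − bearing(N→H) = 102.0° ✓; |NB| = 8.300 ✓; ∠(NB, BG) = 90.00° ✓; |BG| = 39.10 ✗.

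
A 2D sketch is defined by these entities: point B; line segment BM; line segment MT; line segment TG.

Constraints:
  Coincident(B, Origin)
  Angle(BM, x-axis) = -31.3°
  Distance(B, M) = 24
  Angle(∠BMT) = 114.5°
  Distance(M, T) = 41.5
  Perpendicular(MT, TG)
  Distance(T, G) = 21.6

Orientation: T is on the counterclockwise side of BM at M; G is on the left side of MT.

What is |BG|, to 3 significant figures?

51.5

∠BMT = 114.5°, so MT runs at -31.3° + (180° − 114.5°) = 34.2° from the x-axis; with |MT| = 41.5, T = M + 41.5·(cos 34.2°, sin 34.2°) = (54.8, 10.9). MT ⟂ TG; with |TG| = 21.6 on the left of MT, G = T + 21.6·(-0.562, 0.827) = (42.7, 28.7). Then |BG| = |G − B| = 51.5.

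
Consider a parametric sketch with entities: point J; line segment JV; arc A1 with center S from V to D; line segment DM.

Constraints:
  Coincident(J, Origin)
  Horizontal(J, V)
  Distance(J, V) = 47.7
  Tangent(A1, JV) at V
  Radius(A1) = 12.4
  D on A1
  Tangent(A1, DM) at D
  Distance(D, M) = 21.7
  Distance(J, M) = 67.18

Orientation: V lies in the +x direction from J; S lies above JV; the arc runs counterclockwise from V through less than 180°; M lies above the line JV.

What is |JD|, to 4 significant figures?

61.62

J is at the origin; JV is horizontal with |JV| = 47.7 and V on the +x side, so V = (47.70, 0.000). The tangent condition forces SV to be normal to JV, so S = V + (0, 12.4) = (47.70, 12.40). Since SD ⟂ DM (tangency), |SM| = √(12.4² + 21.7²) = 24.99 regardless of where D sits on A1. So M lies on both circle(J, 67.18) and circle(S, 24.99); the above-JV intersection is M = (56.96, 35.61). D is the foot of the tangent from M: D = (59.98, 14.12).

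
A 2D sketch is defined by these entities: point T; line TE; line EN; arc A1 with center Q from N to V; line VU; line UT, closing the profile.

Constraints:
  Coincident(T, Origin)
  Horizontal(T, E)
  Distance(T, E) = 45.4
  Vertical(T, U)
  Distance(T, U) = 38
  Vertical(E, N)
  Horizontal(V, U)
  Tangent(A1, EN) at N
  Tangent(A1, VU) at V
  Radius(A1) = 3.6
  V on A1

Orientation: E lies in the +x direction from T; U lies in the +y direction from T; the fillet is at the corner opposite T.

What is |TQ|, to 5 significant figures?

54.135

T and U share the same x with |TU| = 38.0 and U on the +y side, so U = (0.0000, 38.000). The virtual corner opposite T is at (45.400, 38.000). Tangency of A1 to EN means the radius QN is perpendicular to EN and since A1 is tangent to VU there, QV ⟂ VU, with radius 3.6, so the center Q sits 3.6 in from both sides at Q = (41.800, 34.400). Then |TQ| = |Q − T| = 54.135.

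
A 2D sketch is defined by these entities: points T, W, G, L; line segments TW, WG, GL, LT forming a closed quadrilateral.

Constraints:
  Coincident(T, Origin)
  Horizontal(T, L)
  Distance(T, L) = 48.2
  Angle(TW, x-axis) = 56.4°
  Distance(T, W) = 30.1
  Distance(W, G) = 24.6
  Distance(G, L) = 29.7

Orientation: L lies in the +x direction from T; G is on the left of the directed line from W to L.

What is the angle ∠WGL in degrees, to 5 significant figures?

95.350°

Checks: |WG| = 24.60 ✓; |GL| = 29.70 ✓.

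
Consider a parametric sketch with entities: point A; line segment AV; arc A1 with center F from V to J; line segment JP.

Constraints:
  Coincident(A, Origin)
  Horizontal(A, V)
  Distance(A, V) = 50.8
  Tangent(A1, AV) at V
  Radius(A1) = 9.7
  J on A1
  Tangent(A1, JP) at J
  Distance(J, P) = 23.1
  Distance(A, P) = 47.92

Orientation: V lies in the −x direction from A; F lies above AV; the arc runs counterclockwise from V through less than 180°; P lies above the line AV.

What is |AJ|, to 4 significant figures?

42.02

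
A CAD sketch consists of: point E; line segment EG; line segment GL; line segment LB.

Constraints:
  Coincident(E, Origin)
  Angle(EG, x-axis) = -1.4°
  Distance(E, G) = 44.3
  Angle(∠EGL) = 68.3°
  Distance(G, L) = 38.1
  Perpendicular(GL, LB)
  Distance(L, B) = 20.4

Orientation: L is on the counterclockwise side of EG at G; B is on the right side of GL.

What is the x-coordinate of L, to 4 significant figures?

31.07

E is at the origin; EG runs at -1.4° with length 44.3, so G = 44.3·(cos -1.4°, sin -1.4°) = (44.29, -1.082). ∠EGL = 68.3°, so GL runs at -1.4° + (180° − 68.3°) = 110.3° from the x-axis; with |GL| = 38.1, L = G + 38.1·(cos 110.3°, sin 110.3°) = (31.07, 34.65). So L.x = 31.07.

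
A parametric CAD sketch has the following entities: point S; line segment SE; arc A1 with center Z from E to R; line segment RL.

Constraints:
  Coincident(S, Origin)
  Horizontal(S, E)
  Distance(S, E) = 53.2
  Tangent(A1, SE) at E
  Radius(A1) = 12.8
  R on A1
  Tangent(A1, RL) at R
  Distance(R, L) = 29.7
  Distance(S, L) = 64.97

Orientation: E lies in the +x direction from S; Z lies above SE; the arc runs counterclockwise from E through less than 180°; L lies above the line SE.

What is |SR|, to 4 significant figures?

66.87

S is at the origin; S and E share the same y with |SE| = 53.2 and E on the +x side, so E = (53.20, 0.000). A1 meets SE tangentially, so ZE is at right angles to SE, so Z = E + (0, 12.8) = (53.20, 12.80). Since ZR ⟂ RL (tangency), |ZL| = √(12.8² + 29.7²) = 32.34 regardless of where R sits on A1. So L lies on both circle(S, 64.97) and circle(Z, 32.34); the above-SE intersection is L = (47.25, 44.59). R is the foot of the tangent from L: R = (63.82, 19.94).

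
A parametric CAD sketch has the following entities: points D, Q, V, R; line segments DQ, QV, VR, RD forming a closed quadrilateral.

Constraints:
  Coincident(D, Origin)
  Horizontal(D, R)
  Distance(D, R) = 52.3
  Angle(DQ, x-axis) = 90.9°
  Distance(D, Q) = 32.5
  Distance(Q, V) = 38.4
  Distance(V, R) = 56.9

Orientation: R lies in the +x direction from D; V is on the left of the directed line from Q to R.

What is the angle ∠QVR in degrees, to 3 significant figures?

78.6°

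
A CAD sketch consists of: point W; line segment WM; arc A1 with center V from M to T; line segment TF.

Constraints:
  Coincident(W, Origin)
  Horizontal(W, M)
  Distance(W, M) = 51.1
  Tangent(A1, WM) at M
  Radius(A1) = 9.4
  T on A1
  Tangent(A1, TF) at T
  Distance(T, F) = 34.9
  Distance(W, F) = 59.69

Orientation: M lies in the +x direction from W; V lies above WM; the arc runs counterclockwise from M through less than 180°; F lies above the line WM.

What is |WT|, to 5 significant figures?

60.783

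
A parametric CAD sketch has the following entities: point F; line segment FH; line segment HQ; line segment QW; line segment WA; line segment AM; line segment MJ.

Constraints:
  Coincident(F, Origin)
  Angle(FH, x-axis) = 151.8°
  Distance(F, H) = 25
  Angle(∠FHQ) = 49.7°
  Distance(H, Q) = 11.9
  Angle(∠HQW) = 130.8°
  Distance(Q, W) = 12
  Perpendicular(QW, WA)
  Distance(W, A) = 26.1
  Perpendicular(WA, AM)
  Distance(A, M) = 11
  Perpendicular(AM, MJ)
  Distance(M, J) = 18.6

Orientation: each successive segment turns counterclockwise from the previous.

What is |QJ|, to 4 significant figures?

7.566

F is at the origin; FH runs at 151.8° with length 25.0, so H = (-22.03, 11.81). ∠FHQ = 49.7° gives HQ at -77.90° from the x-axis; with |HQ| = 11.9, Q = (-19.54, 0.1781). ∠HQW = 130.8° gives QW at -28.70° from the x-axis; with |QW| = 12.0, W = (-9.012, -5.585). The perpendicularity gives WA at right angles to QW, so WA runs at 61.30°; with |WA| = 26.1, A = (3.521, 17.31). WA is perpendicular to AM, so AM runs at 151.3°; with |AM| = 11.0, M = (-6.127, 22.59). AM is perpendicular to MJ, so MJ runs at -118.7°; with |MJ| = 18.6, J = (-15.06, 6.277). Then |QJ| = |J − Q| = 7.566.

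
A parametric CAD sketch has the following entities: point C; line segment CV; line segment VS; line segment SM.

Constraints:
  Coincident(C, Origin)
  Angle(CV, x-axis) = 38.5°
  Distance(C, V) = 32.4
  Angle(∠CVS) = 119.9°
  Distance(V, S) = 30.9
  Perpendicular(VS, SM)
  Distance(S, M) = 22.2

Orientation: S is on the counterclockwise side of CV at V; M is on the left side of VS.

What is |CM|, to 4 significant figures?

47.42

∠CVS = 119.9°, so VS runs at 38.5° + (180° − 119.9°) = 98.60° from the x-axis; with |VS| = 30.9, S = V + 30.9·(cos 98.60°, sin 98.60°) = (20.74, 50.72). The perpendicularity gives SM at right angles to VS; with |SM| = 22.2 on the left of VS, M = S + 22.2·(-0.9888, -0.1495) = (-1.215, 47.40). Then |CM| = |M − C| = 47.42.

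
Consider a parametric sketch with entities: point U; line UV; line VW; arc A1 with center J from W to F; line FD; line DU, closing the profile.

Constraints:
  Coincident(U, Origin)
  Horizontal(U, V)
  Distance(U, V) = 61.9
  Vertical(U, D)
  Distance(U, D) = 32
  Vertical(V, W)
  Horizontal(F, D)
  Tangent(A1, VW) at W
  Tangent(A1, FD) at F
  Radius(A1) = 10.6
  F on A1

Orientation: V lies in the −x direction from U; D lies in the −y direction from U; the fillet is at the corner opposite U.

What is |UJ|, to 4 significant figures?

55.58

U is at the origin; UV is horizontal with |UV| = 61.9 and V on the −x side, so V = (-61.90, 0.000). U and D share the same x with |UD| = 32.0 and D on the −y side, so D = (0.000, -32.00). The virtual corner opposite U is at (-61.90, -32.00). A1 meets VW tangentially, so JW is at right angles to VW and the tangent condition forces JF to be normal to FD, with radius 10.6, so the center J sits 10.6 in from both sides at J = (-51.30, -21.40). Then |UJ| = |J − U| = 55.58.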